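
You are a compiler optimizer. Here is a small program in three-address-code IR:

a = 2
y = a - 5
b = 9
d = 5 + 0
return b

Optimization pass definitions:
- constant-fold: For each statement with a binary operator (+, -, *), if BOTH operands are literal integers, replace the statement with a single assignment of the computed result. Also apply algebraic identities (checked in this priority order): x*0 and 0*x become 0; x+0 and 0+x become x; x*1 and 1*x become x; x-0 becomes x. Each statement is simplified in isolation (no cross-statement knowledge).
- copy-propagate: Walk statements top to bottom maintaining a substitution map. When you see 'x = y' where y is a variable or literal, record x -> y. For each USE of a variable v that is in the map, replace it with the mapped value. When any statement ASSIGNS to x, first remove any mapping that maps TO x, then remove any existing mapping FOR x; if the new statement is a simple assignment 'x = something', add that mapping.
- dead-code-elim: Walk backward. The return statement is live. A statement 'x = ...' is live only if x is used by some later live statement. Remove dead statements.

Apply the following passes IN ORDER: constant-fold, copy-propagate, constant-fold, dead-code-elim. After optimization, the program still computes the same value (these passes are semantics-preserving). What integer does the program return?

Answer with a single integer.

Answer: 9

Derivation:
Initial IR:
  a = 2
  y = a - 5
  b = 9
  d = 5 + 0
  return b
After constant-fold (5 stmts):
  a = 2
  y = a - 5
  b = 9
  d = 5
  return b
After copy-propagate (5 stmts):
  a = 2
  y = 2 - 5
  b = 9
  d = 5
  return 9
After constant-fold (5 stmts):
  a = 2
  y = -3
  b = 9
  d = 5
  return 9
After dead-code-elim (1 stmts):
  return 9
Evaluate:
  a = 2  =>  a = 2
  y = a - 5  =>  y = -3
  b = 9  =>  b = 9
  d = 5 + 0  =>  d = 5
  return b = 9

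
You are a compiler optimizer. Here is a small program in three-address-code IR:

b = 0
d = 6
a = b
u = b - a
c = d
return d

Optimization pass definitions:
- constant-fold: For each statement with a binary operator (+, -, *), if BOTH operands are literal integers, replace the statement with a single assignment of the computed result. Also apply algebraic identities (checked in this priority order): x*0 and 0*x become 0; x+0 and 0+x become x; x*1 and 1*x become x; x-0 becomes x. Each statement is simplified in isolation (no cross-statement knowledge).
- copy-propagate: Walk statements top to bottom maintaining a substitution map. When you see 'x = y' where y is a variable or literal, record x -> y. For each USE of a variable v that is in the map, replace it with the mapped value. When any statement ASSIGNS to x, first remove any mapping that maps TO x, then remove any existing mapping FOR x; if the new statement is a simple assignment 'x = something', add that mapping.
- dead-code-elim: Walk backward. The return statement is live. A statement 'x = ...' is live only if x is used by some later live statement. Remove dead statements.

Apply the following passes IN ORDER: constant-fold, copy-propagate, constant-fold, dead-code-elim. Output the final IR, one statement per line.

Initial IR:
  b = 0
  d = 6
  a = b
  u = b - a
  c = d
  return d
After constant-fold (6 stmts):
  b = 0
  d = 6
  a = b
  u = b - a
  c = d
  return d
After copy-propagate (6 stmts):
  b = 0
  d = 6
  a = 0
  u = 0 - 0
  c = 6
  return 6
After constant-fold (6 stmts):
  b = 0
  d = 6
  a = 0
  u = 0
  c = 6
  return 6
After dead-code-elim (1 stmts):
  return 6

Answer: return 6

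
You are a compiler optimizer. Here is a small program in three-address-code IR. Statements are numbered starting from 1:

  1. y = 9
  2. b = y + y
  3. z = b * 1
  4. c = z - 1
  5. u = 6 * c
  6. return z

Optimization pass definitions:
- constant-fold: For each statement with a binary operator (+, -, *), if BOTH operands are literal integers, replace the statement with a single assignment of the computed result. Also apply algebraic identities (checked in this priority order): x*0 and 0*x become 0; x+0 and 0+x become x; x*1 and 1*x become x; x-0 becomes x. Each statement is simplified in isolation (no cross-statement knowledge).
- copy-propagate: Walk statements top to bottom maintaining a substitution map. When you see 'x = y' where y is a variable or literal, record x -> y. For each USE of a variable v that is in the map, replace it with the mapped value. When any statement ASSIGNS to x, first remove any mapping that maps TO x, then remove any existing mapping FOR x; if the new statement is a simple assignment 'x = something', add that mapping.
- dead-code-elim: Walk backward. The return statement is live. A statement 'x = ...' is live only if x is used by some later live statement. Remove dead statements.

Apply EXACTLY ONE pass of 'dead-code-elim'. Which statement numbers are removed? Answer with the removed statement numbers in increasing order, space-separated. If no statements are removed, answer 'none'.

Answer: 4 5

Derivation:
Backward liveness scan:
Stmt 1 'y = 9': KEEP (y is live); live-in = []
Stmt 2 'b = y + y': KEEP (b is live); live-in = ['y']
Stmt 3 'z = b * 1': KEEP (z is live); live-in = ['b']
Stmt 4 'c = z - 1': DEAD (c not in live set ['z'])
Stmt 5 'u = 6 * c': DEAD (u not in live set ['z'])
Stmt 6 'return z': KEEP (return); live-in = ['z']
Removed statement numbers: [4, 5]
Surviving IR:
  y = 9
  b = y + y
  z = b * 1
  return z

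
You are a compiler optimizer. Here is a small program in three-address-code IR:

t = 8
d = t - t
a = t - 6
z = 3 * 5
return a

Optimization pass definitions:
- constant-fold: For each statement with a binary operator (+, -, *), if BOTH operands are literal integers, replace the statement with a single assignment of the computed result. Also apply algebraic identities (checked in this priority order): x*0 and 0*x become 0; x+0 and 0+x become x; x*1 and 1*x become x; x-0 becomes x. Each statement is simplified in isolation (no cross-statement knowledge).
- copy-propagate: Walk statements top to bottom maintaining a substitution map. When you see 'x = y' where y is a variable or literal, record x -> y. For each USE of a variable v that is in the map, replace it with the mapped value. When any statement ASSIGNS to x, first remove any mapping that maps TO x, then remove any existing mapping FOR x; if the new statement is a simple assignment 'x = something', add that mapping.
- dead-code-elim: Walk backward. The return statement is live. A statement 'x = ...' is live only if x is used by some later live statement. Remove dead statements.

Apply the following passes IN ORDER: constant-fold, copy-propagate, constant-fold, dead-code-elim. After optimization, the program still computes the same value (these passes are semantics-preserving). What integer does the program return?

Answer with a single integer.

Initial IR:
  t = 8
  d = t - t
  a = t - 6
  z = 3 * 5
  return a
After constant-fold (5 stmts):
  t = 8
  d = t - t
  a = t - 6
  z = 15
  return a
After copy-propagate (5 stmts):
  t = 8
  d = 8 - 8
  a = 8 - 6
  z = 15
  return a
After constant-fold (5 stmts):
  t = 8
  d = 0
  a = 2
  z = 15
  return a
After dead-code-elim (2 stmts):
  a = 2
  return a
Evaluate:
  t = 8  =>  t = 8
  d = t - t  =>  d = 0
  a = t - 6  =>  a = 2
  z = 3 * 5  =>  z = 15
  return a = 2

Answer: 2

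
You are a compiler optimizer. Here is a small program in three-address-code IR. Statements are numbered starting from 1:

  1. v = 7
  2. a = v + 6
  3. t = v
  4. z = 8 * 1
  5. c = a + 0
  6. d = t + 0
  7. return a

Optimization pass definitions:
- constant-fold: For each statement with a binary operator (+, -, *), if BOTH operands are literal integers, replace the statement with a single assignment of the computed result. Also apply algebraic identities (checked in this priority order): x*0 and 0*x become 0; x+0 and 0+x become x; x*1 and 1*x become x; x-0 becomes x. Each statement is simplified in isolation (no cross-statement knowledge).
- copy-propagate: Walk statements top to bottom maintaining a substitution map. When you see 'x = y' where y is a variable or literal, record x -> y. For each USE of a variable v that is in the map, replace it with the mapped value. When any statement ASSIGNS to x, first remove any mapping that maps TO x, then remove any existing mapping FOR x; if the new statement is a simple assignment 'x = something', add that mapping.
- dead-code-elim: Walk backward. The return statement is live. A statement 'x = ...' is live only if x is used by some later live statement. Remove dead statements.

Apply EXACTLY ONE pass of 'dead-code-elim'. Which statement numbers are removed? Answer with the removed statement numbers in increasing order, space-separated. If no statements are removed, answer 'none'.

Answer: 3 4 5 6

Derivation:
Backward liveness scan:
Stmt 1 'v = 7': KEEP (v is live); live-in = []
Stmt 2 'a = v + 6': KEEP (a is live); live-in = ['v']
Stmt 3 't = v': DEAD (t not in live set ['a'])
Stmt 4 'z = 8 * 1': DEAD (z not in live set ['a'])
Stmt 5 'c = a + 0': DEAD (c not in live set ['a'])
Stmt 6 'd = t + 0': DEAD (d not in live set ['a'])
Stmt 7 'return a': KEEP (return); live-in = ['a']
Removed statement numbers: [3, 4, 5, 6]
Surviving IR:
  v = 7
  a = v + 6
  return a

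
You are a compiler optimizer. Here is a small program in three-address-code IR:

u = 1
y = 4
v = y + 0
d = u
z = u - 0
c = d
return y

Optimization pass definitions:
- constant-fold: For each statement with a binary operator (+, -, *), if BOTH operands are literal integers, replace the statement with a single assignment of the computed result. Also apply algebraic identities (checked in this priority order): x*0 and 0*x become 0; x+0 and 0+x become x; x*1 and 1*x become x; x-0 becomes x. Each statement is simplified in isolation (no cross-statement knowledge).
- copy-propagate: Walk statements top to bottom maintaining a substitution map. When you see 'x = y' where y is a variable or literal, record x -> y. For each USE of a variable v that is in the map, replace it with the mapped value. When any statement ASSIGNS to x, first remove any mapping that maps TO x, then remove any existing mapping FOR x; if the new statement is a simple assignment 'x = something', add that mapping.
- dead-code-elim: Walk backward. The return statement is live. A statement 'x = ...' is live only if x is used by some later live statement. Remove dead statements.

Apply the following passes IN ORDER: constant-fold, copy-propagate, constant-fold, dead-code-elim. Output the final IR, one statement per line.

Initial IR:
  u = 1
  y = 4
  v = y + 0
  d = u
  z = u - 0
  c = d
  return y
After constant-fold (7 stmts):
  u = 1
  y = 4
  v = y
  d = u
  z = u
  c = d
  return y
After copy-propagate (7 stmts):
  u = 1
  y = 4
  v = 4
  d = 1
  z = 1
  c = 1
  return 4
After constant-fold (7 stmts):
  u = 1
  y = 4
  v = 4
  d = 1
  z = 1
  c = 1
  return 4
After dead-code-elim (1 stmts):
  return 4

Answer: return 4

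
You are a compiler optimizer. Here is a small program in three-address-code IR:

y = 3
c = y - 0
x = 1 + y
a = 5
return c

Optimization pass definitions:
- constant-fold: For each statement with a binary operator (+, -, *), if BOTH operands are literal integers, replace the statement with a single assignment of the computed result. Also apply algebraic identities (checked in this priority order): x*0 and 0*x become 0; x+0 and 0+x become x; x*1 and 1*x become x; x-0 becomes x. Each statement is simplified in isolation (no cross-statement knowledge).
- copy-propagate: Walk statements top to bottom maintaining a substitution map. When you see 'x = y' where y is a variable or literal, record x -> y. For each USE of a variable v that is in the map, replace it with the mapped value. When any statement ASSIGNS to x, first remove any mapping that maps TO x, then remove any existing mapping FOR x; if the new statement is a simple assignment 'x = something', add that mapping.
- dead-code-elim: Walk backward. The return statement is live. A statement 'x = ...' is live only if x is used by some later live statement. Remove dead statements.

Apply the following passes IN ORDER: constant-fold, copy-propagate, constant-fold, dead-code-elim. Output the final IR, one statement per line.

Initial IR:
  y = 3
  c = y - 0
  x = 1 + y
  a = 5
  return c
After constant-fold (5 stmts):
  y = 3
  c = y
  x = 1 + y
  a = 5
  return c
After copy-propagate (5 stmts):
  y = 3
  c = 3
  x = 1 + 3
  a = 5
  return 3
After constant-fold (5 stmts):
  y = 3
  c = 3
  x = 4
  a = 5
  return 3
After dead-code-elim (1 stmts):
  return 3

Answer: return 3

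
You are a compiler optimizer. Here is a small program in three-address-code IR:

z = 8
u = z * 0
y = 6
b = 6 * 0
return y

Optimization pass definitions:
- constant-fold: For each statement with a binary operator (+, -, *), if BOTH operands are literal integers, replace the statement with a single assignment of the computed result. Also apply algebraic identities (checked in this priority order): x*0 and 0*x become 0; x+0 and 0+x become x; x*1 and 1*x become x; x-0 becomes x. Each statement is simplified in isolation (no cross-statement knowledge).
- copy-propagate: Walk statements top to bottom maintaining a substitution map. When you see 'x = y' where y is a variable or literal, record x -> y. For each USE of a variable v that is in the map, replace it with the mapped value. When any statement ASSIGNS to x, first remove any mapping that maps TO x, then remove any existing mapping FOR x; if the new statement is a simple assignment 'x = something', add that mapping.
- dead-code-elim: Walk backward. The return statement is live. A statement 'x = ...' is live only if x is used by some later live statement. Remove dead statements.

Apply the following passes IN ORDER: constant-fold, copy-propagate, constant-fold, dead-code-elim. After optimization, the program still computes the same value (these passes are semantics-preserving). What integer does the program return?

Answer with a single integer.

Initial IR:
  z = 8
  u = z * 0
  y = 6
  b = 6 * 0
  return y
After constant-fold (5 stmts):
  z = 8
  u = 0
  y = 6
  b = 0
  return y
After copy-propagate (5 stmts):
  z = 8
  u = 0
  y = 6
  b = 0
  return 6
After constant-fold (5 stmts):
  z = 8
  u = 0
  y = 6
  b = 0
  return 6
After dead-code-elim (1 stmts):
  return 6
Evaluate:
  z = 8  =>  z = 8
  u = z * 0  =>  u = 0
  y = 6  =>  y = 6
  b = 6 * 0  =>  b = 0
  return y = 6

Answer: 6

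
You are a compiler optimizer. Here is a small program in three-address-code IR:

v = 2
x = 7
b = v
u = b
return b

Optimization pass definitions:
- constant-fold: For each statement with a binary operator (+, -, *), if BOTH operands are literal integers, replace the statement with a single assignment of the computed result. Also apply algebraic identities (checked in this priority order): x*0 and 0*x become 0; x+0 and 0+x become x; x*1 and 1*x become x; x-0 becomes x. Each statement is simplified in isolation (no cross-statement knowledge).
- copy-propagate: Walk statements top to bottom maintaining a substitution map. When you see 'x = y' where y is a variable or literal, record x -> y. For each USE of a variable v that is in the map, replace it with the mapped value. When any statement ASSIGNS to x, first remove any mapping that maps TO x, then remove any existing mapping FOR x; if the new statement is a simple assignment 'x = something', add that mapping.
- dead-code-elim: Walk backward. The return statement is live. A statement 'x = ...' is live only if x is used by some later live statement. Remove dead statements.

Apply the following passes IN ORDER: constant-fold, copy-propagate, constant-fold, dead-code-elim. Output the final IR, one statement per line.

Initial IR:
  v = 2
  x = 7
  b = v
  u = b
  return b
After constant-fold (5 stmts):
  v = 2
  x = 7
  b = v
  u = b
  return b
After copy-propagate (5 stmts):
  v = 2
  x = 7
  b = 2
  u = 2
  return 2
After constant-fold (5 stmts):
  v = 2
  x = 7
  b = 2
  u = 2
  return 2
After dead-code-elim (1 stmts):
  return 2

Answer: return 2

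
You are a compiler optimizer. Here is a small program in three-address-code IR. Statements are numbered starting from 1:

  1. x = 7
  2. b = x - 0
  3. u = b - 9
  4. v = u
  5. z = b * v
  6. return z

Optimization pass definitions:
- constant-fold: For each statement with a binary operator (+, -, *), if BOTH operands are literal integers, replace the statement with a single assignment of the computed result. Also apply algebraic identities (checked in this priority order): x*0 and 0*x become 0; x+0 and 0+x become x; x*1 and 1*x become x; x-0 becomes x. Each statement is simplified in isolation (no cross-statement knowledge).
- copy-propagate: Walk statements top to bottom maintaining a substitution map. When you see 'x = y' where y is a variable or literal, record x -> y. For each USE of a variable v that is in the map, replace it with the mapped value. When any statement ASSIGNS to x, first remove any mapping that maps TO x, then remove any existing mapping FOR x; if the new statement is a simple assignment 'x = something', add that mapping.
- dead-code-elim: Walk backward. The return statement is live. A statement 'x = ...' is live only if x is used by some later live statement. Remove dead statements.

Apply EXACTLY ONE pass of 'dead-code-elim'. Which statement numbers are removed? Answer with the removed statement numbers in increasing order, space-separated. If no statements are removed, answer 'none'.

Backward liveness scan:
Stmt 1 'x = 7': KEEP (x is live); live-in = []
Stmt 2 'b = x - 0': KEEP (b is live); live-in = ['x']
Stmt 3 'u = b - 9': KEEP (u is live); live-in = ['b']
Stmt 4 'v = u': KEEP (v is live); live-in = ['b', 'u']
Stmt 5 'z = b * v': KEEP (z is live); live-in = ['b', 'v']
Stmt 6 'return z': KEEP (return); live-in = ['z']
Removed statement numbers: none
Surviving IR:
  x = 7
  b = x - 0
  u = b - 9
  v = u
  z = b * v
  return z

Answer: none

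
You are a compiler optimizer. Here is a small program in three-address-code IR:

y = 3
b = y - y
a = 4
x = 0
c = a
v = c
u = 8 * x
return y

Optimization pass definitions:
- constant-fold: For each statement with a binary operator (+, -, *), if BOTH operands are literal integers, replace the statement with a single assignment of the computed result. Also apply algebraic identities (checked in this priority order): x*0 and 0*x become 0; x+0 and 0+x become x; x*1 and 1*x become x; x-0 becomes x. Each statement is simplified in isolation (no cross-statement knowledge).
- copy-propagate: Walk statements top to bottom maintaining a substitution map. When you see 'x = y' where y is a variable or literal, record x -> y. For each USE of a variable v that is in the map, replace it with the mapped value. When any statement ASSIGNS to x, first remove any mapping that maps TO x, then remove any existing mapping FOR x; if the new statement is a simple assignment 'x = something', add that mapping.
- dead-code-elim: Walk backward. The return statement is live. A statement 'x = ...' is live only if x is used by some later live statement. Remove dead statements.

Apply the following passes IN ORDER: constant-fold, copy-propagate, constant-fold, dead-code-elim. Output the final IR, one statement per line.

Initial IR:
  y = 3
  b = y - y
  a = 4
  x = 0
  c = a
  v = c
  u = 8 * x
  return y
After constant-fold (8 stmts):
  y = 3
  b = y - y
  a = 4
  x = 0
  c = a
  v = c
  u = 8 * x
  return y
After copy-propagate (8 stmts):
  y = 3
  b = 3 - 3
  a = 4
  x = 0
  c = 4
  v = 4
  u = 8 * 0
  return 3
After constant-fold (8 stmts):
  y = 3
  b = 0
  a = 4
  x = 0
  c = 4
  v = 4
  u = 0
  return 3
After dead-code-elim (1 stmts):
  return 3

Answer: return 3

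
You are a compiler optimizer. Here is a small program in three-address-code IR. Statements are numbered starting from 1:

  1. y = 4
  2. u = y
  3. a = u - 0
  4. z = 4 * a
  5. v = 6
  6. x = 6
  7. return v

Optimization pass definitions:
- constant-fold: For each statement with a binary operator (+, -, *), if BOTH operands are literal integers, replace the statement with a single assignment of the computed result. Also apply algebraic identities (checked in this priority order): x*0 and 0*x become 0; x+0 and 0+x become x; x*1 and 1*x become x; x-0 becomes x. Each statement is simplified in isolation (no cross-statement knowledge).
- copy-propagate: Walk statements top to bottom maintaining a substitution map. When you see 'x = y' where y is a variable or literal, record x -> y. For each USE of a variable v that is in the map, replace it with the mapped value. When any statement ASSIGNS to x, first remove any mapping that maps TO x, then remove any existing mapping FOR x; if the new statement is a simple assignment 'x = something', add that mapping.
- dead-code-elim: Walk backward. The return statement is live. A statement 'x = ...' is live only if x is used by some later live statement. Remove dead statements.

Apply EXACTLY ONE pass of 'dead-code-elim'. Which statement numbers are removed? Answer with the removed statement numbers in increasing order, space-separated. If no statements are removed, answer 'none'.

Answer: 1 2 3 4 6

Derivation:
Backward liveness scan:
Stmt 1 'y = 4': DEAD (y not in live set [])
Stmt 2 'u = y': DEAD (u not in live set [])
Stmt 3 'a = u - 0': DEAD (a not in live set [])
Stmt 4 'z = 4 * a': DEAD (z not in live set [])
Stmt 5 'v = 6': KEEP (v is live); live-in = []
Stmt 6 'x = 6': DEAD (x not in live set ['v'])
Stmt 7 'return v': KEEP (return); live-in = ['v']
Removed statement numbers: [1, 2, 3, 4, 6]
Surviving IR:
  v = 6
  return v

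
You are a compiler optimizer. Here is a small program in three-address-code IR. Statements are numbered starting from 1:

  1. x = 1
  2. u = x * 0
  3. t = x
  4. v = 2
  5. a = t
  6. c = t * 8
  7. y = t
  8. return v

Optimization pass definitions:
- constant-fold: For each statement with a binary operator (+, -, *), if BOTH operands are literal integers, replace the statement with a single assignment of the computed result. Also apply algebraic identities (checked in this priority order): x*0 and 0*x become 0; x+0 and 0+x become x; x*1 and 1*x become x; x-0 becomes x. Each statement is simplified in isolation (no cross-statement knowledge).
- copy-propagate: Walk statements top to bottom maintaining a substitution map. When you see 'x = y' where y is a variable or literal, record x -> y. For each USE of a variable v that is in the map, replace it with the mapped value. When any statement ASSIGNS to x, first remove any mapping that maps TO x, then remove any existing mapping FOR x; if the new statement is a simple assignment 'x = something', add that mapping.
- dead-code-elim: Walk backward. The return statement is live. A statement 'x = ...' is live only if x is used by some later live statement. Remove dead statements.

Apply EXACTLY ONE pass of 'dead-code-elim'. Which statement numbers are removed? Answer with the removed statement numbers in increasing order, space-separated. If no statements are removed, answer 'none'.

Backward liveness scan:
Stmt 1 'x = 1': DEAD (x not in live set [])
Stmt 2 'u = x * 0': DEAD (u not in live set [])
Stmt 3 't = x': DEAD (t not in live set [])
Stmt 4 'v = 2': KEEP (v is live); live-in = []
Stmt 5 'a = t': DEAD (a not in live set ['v'])
Stmt 6 'c = t * 8': DEAD (c not in live set ['v'])
Stmt 7 'y = t': DEAD (y not in live set ['v'])
Stmt 8 'return v': KEEP (return); live-in = ['v']
Removed statement numbers: [1, 2, 3, 5, 6, 7]
Surviving IR:
  v = 2
  return v

Answer: 1 2 3 5 6 7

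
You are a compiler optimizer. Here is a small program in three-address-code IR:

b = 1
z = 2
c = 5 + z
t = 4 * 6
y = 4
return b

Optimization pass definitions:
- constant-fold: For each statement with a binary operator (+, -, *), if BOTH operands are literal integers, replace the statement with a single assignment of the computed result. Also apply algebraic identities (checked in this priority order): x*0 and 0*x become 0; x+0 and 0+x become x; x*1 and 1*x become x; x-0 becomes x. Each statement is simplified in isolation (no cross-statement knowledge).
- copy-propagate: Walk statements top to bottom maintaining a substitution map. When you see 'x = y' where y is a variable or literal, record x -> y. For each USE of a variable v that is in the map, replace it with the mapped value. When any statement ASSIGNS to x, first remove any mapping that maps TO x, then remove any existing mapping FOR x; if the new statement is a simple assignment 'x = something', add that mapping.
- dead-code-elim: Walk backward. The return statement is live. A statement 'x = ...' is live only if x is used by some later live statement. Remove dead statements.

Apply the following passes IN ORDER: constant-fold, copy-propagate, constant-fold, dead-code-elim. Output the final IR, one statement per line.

Initial IR:
  b = 1
  z = 2
  c = 5 + z
  t = 4 * 6
  y = 4
  return b
After constant-fold (6 stmts):
  b = 1
  z = 2
  c = 5 + z
  t = 24
  y = 4
  return b
After copy-propagate (6 stmts):
  b = 1
  z = 2
  c = 5 + 2
  t = 24
  y = 4
  return 1
After constant-fold (6 stmts):
  b = 1
  z = 2
  c = 7
  t = 24
  y = 4
  return 1
After dead-code-elim (1 stmts):
  return 1

Answer: return 1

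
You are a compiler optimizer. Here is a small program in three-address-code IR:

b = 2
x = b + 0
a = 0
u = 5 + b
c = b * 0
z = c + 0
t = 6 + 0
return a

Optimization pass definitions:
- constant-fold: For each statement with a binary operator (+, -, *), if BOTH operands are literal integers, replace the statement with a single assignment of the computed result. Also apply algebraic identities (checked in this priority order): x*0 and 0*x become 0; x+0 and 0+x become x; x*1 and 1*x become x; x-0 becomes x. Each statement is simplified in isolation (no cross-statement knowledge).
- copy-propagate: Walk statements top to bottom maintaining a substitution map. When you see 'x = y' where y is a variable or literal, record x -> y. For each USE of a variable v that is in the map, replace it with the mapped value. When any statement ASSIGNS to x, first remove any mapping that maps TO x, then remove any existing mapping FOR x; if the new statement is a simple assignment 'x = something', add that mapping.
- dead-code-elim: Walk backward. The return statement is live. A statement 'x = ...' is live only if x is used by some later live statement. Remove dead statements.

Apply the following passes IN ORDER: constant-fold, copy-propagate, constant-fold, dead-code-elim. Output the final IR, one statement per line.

Answer: return 0

Derivation:
Initial IR:
  b = 2
  x = b + 0
  a = 0
  u = 5 + b
  c = b * 0
  z = c + 0
  t = 6 + 0
  return a
After constant-fold (8 stmts):
  b = 2
  x = b
  a = 0
  u = 5 + b
  c = 0
  z = c
  t = 6
  return a
After copy-propagate (8 stmts):
  b = 2
  x = 2
  a = 0
  u = 5 + 2
  c = 0
  z = 0
  t = 6
  return 0
After constant-fold (8 stmts):
  b = 2
  x = 2
  a = 0
  u = 7
  c = 0
  z = 0
  t = 6
  return 0
After dead-code-elim (1 stmts):
  return 0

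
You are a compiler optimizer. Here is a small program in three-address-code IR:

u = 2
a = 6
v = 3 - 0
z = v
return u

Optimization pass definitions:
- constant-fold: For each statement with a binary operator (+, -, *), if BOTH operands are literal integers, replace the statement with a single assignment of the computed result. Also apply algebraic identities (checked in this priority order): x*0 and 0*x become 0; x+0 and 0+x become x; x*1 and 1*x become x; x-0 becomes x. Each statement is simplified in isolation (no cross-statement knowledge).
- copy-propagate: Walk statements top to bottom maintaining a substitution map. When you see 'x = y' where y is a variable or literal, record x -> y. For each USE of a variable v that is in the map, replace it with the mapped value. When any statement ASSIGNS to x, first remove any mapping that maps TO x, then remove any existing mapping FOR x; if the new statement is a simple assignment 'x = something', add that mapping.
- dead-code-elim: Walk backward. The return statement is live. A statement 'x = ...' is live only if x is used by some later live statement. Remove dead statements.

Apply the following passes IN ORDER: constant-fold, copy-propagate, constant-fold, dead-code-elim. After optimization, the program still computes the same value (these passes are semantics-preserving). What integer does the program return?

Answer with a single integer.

Answer: 2

Derivation:
Initial IR:
  u = 2
  a = 6
  v = 3 - 0
  z = v
  return u
After constant-fold (5 stmts):
  u = 2
  a = 6
  v = 3
  z = v
  return u
After copy-propagate (5 stmts):
  u = 2
  a = 6
  v = 3
  z = 3
  return 2
After constant-fold (5 stmts):
  u = 2
  a = 6
  v = 3
  z = 3
  return 2
After dead-code-elim (1 stmts):
  return 2
Evaluate:
  u = 2  =>  u = 2
  a = 6  =>  a = 6
  v = 3 - 0  =>  v = 3
  z = v  =>  z = 3
  return u = 2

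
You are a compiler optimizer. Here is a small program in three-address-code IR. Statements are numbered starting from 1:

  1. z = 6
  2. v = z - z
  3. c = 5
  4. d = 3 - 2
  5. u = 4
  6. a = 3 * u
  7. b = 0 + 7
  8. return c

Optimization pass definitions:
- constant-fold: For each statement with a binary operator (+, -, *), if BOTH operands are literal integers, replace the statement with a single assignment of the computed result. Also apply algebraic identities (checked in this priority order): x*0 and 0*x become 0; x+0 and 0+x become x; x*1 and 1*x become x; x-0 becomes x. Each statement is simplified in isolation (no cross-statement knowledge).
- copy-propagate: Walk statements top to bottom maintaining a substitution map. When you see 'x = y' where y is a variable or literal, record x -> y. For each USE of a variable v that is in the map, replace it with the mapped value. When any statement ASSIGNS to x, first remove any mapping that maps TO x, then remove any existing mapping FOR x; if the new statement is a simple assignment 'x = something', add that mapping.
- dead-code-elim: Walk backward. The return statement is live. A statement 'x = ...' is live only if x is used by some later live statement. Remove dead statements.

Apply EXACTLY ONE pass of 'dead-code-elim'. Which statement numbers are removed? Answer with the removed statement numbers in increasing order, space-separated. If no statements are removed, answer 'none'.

Backward liveness scan:
Stmt 1 'z = 6': DEAD (z not in live set [])
Stmt 2 'v = z - z': DEAD (v not in live set [])
Stmt 3 'c = 5': KEEP (c is live); live-in = []
Stmt 4 'd = 3 - 2': DEAD (d not in live set ['c'])
Stmt 5 'u = 4': DEAD (u not in live set ['c'])
Stmt 6 'a = 3 * u': DEAD (a not in live set ['c'])
Stmt 7 'b = 0 + 7': DEAD (b not in live set ['c'])
Stmt 8 'return c': KEEP (return); live-in = ['c']
Removed statement numbers: [1, 2, 4, 5, 6, 7]
Surviving IR:
  c = 5
  return c

Answer: 1 2 4 5 6 7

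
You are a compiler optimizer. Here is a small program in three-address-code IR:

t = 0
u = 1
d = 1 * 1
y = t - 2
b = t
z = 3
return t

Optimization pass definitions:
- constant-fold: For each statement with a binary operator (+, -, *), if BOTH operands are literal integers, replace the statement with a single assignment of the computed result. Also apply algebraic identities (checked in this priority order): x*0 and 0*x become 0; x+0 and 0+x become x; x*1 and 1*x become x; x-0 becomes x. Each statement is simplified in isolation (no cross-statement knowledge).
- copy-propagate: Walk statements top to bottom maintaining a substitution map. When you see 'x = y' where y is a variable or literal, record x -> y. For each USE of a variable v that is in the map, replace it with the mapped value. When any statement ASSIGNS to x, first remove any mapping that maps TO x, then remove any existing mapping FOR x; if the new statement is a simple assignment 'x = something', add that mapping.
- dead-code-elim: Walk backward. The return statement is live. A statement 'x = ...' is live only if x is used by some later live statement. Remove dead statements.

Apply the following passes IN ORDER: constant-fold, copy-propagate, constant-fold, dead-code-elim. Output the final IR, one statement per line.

Initial IR:
  t = 0
  u = 1
  d = 1 * 1
  y = t - 2
  b = t
  z = 3
  return t
After constant-fold (7 stmts):
  t = 0
  u = 1
  d = 1
  y = t - 2
  b = t
  z = 3
  return t
After copy-propagate (7 stmts):
  t = 0
  u = 1
  d = 1
  y = 0 - 2
  b = 0
  z = 3
  return 0
After constant-fold (7 stmts):
  t = 0
  u = 1
  d = 1
  y = -2
  b = 0
  z = 3
  return 0
After dead-code-elim (1 stmts):
  return 0

Answer: return 0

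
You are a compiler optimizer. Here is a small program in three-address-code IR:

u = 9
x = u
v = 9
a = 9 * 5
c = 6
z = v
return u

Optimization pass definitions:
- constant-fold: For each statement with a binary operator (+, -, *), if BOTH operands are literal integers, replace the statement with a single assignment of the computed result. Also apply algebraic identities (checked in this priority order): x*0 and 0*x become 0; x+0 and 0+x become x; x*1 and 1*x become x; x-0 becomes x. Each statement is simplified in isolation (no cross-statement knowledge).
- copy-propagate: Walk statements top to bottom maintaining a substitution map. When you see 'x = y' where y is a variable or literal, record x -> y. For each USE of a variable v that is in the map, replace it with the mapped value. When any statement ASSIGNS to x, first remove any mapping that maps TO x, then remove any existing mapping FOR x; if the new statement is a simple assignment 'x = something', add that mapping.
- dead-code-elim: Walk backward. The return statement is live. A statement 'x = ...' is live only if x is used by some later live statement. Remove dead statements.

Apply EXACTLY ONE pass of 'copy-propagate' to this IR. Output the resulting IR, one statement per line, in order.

Answer: u = 9
x = 9
v = 9
a = 9 * 5
c = 6
z = 9
return 9

Derivation:
Applying copy-propagate statement-by-statement:
  [1] u = 9  (unchanged)
  [2] x = u  -> x = 9
  [3] v = 9  (unchanged)
  [4] a = 9 * 5  (unchanged)
  [5] c = 6  (unchanged)
  [6] z = v  -> z = 9
  [7] return u  -> return 9
Result (7 stmts):
  u = 9
  x = 9
  v = 9
  a = 9 * 5
  c = 6
  z = 9
  return 9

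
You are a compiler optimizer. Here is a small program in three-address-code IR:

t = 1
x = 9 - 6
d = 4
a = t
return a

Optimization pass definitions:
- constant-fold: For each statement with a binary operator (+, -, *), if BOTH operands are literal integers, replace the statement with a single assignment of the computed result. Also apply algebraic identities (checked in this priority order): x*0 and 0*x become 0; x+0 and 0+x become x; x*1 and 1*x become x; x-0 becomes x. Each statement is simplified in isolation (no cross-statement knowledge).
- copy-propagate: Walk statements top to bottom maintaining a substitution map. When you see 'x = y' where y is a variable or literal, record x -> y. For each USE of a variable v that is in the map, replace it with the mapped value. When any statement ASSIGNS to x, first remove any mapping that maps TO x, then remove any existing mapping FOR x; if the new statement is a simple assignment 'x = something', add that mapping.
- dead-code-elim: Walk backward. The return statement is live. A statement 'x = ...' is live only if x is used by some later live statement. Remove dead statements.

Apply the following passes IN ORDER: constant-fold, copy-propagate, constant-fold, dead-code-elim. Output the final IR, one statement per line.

Initial IR:
  t = 1
  x = 9 - 6
  d = 4
  a = t
  return a
After constant-fold (5 stmts):
  t = 1
  x = 3
  d = 4
  a = t
  return a
After copy-propagate (5 stmts):
  t = 1
  x = 3
  d = 4
  a = 1
  return 1
After constant-fold (5 stmts):
  t = 1
  x = 3
  d = 4
  a = 1
  return 1
After dead-code-elim (1 stmts):
  return 1

Answer: return 1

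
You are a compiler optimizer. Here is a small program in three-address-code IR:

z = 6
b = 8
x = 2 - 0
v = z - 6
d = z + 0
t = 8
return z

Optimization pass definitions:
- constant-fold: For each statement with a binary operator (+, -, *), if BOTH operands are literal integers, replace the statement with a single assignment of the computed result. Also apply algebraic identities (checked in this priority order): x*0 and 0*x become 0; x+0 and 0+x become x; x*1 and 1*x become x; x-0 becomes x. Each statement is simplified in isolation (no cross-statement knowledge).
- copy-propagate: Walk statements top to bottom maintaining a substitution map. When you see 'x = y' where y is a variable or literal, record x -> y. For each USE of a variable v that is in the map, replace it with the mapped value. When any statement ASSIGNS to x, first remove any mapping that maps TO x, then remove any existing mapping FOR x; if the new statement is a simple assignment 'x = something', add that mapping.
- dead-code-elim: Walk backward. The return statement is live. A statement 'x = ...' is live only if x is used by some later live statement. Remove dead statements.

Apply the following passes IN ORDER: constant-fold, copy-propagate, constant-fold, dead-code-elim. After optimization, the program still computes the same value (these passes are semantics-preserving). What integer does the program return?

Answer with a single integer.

Initial IR:
  z = 6
  b = 8
  x = 2 - 0
  v = z - 6
  d = z + 0
  t = 8
  return z
After constant-fold (7 stmts):
  z = 6
  b = 8
  x = 2
  v = z - 6
  d = z
  t = 8
  return z
After copy-propagate (7 stmts):
  z = 6
  b = 8
  x = 2
  v = 6 - 6
  d = 6
  t = 8
  return 6
After constant-fold (7 stmts):
  z = 6
  b = 8
  x = 2
  v = 0
  d = 6
  t = 8
  return 6
After dead-code-elim (1 stmts):
  return 6
Evaluate:
  z = 6  =>  z = 6
  b = 8  =>  b = 8
  x = 2 - 0  =>  x = 2
  v = z - 6  =>  v = 0
  d = z + 0  =>  d = 6
  t = 8  =>  t = 8
  return z = 6

Answer: 6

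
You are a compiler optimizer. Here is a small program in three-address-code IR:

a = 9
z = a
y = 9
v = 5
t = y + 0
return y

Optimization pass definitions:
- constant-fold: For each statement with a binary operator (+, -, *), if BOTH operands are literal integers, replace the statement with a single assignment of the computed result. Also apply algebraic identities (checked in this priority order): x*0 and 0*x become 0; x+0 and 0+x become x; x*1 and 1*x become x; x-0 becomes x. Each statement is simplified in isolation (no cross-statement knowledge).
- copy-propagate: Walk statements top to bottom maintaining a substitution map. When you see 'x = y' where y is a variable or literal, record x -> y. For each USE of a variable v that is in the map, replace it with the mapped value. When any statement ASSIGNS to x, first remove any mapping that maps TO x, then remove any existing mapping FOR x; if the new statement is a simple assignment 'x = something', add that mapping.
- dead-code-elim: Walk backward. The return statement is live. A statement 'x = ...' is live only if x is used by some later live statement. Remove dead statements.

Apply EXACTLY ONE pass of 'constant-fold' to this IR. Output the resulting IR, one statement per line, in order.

Answer: a = 9
z = a
y = 9
v = 5
t = y
return y

Derivation:
Applying constant-fold statement-by-statement:
  [1] a = 9  (unchanged)
  [2] z = a  (unchanged)
  [3] y = 9  (unchanged)
  [4] v = 5  (unchanged)
  [5] t = y + 0  -> t = y
  [6] return y  (unchanged)
Result (6 stmts):
  a = 9
  z = a
  y = 9
  v = 5
  t = y
  return y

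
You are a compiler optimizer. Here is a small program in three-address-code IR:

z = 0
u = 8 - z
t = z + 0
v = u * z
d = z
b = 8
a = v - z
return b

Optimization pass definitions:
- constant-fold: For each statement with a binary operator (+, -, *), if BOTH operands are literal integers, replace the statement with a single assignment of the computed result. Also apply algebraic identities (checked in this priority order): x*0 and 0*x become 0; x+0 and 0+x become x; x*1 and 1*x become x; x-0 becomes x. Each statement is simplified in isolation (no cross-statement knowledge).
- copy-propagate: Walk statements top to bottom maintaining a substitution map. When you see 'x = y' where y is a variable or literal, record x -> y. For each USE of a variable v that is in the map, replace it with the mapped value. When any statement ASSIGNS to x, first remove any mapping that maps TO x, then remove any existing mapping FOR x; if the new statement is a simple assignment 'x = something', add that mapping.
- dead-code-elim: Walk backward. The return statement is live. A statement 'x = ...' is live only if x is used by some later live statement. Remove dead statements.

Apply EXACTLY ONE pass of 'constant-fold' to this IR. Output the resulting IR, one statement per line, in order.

Applying constant-fold statement-by-statement:
  [1] z = 0  (unchanged)
  [2] u = 8 - z  (unchanged)
  [3] t = z + 0  -> t = z
  [4] v = u * z  (unchanged)
  [5] d = z  (unchanged)
  [6] b = 8  (unchanged)
  [7] a = v - z  (unchanged)
  [8] return b  (unchanged)
Result (8 stmts):
  z = 0
  u = 8 - z
  t = z
  v = u * z
  d = z
  b = 8
  a = v - z
  return b

Answer: z = 0
u = 8 - z
t = z
v = u * z
d = z
b = 8
a = v - z
return b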